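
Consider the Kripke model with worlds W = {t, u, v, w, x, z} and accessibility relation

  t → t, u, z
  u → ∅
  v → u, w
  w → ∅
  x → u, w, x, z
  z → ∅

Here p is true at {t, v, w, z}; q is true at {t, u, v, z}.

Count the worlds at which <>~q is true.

2

t: successors {t, u, z}; ~q there: t:F, u:F, z:F. ✗
u: no successors, so <>~q fails. ✗
v: successors {u, w}; ~q there: u:F, w:T. ✓
w: no successors, so <>~q fails. ✗
x: successors {u, w, x, z}; ~q there: u:F, w:T, x:T, z:F. ✓
z: no successors, so <>~q fails. ✗
Satisfying worlds: {v, x}.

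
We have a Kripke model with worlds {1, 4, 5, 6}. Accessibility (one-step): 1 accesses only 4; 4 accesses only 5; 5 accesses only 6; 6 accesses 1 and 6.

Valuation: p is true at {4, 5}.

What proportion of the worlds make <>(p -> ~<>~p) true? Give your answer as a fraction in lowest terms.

1: successors {4}; p -> ~<>~p there: 4:T. ✓
4: successors {5}; p -> ~<>~p there: 5:F. ✗
5: successors {6}; p -> ~<>~p there: 6:T. ✓
6: successors {1, 6}; p -> ~<>~p there: 1:T, 6:T. ✓
That's 3 of 4 worlds, so 3/4.

3/4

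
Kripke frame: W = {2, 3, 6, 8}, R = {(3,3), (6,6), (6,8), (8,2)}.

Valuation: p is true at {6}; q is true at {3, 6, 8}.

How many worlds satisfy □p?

1

2: no successors, so □p holds vacuously. ✓
3: successors {3}; p there: 3:F. ✗
6: successors {6, 8}; p there: 6:T, 8:F. ✗
8: successors {2}; p there: 2:F. ✗
Satisfying worlds: {2}.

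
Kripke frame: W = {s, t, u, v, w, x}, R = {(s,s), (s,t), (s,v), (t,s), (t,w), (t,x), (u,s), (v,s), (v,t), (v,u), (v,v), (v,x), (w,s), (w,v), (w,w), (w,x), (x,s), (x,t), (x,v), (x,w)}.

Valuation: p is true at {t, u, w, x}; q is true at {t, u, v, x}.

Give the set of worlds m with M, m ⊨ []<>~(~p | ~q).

s: successors {s, t, v}; <>~(~p | ~q) there: s:T, t:T, v:T. ✓
t: successors {s, w, x}; <>~(~p | ~q) there: s:T, w:T, x:T. ✓
u: successors {s}; <>~(~p | ~q) there: s:T. ✓
v: successors {s, t, u, v, x}; <>~(~p | ~q) there: s:T, t:T, u:F, v:T, x:T. ✗
w: successors {s, v, w, x}; <>~(~p | ~q) there: s:T, v:T, w:T, x:T. ✓
x: successors {s, t, v, w}; <>~(~p | ~q) there: s:T, t:T, v:T, w:T. ✓

{s, t, u, w, x}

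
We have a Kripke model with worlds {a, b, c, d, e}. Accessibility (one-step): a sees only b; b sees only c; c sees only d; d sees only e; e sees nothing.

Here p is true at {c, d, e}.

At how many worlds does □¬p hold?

2

a: successors {b}; ¬p there: b:T. ✓
b: successors {c}; ¬p there: c:F. ✗
c: successors {d}; ¬p there: d:F. ✗
d: successors {e}; ¬p there: e:F. ✗
e: no successors, so □¬p holds vacuously. ✓
Satisfying worlds: {a, e}.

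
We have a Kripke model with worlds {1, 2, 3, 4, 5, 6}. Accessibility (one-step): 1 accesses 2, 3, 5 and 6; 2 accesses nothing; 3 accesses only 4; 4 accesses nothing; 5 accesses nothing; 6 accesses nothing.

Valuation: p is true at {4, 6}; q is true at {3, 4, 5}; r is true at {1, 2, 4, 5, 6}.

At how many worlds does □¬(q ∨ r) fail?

1: successors {2, 3, 5, 6}; ¬(q ∨ r) there: 2:F, 3:F, 5:F, 6:F. ✗
2: no successors, so □¬(q ∨ r) holds vacuously. ✓
3: successors {4}; ¬(q ∨ r) there: 4:F. ✗
4: no successors, so □¬(q ∨ r) holds vacuously. ✓
5: no successors, so □¬(q ∨ r) holds vacuously. ✓
6: no successors, so □¬(q ∨ r) holds vacuously. ✓
Satisfying worlds: {2, 4, 5, 6}.
So □¬(q ∨ r) fails at the other 2 worlds.

2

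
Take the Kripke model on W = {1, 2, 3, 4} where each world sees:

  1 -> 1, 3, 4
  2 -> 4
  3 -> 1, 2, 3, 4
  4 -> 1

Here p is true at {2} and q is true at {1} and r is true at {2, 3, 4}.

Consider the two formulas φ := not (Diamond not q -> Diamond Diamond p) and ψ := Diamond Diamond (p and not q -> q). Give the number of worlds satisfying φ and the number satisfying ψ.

For not (Diamond not q -> Diamond Diamond p):
1: Diamond not q -> Diamond Diamond p is T. ✗
2: Diamond not q -> Diamond Diamond p is F. ✓
3: Diamond not q -> Diamond Diamond p is T. ✗
4: Diamond not q -> Diamond Diamond p is T. ✗
— 1 world.
For Diamond Diamond (p and not q -> q):
1: successors {1, 3, 4}; Diamond (p and not q -> q) there: 1:T, 3:T, 4:T. ✓
2: successors {4}; Diamond (p and not q -> q) there: 4:T. ✓
3: successors {1, 2, 3, 4}; Diamond (p and not q -> q) there: 1:T, 2:T, 3:T, 4:T. ✓
4: successors {1}; Diamond (p and not q -> q) there: 1:T. ✓
— 4 worlds.

1 and 4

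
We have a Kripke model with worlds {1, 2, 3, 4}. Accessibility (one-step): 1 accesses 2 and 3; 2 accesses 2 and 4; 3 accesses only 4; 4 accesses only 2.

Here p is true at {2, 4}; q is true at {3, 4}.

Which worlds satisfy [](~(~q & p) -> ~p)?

{1, 4}

1: successors {2, 3}; ~(~q & p) -> ~p there: 2:T, 3:T. ✓
2: successors {2, 4}; ~(~q & p) -> ~p there: 2:T, 4:F. ✗
3: successors {4}; ~(~q & p) -> ~p there: 4:F. ✗
4: successors {2}; ~(~q & p) -> ~p there: 2:T. ✓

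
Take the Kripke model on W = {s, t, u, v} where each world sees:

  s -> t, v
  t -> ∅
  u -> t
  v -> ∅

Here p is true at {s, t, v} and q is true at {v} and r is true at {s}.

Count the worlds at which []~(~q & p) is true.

s: successors {t, v}; ~(~q & p) there: t:F, v:T. ✗
t: no successors, so []~(~q & p) holds vacuously. ✓
u: successors {t}; ~(~q & p) there: t:F. ✗
v: no successors, so []~(~q & p) holds vacuously. ✓
Satisfying worlds: {t, v}.

2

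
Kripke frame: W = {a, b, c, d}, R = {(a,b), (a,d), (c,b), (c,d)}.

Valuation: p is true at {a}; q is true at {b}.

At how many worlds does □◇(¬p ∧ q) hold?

2

a: successors {b, d}; ◇(¬p ∧ q) there: b:F, d:F. ✗
b: no successors, so □◇(¬p ∧ q) holds vacuously. ✓
c: successors {b, d}; ◇(¬p ∧ q) there: b:F, d:F. ✗
d: no successors, so □◇(¬p ∧ q) holds vacuously. ✓
Satisfying worlds: {b, d}.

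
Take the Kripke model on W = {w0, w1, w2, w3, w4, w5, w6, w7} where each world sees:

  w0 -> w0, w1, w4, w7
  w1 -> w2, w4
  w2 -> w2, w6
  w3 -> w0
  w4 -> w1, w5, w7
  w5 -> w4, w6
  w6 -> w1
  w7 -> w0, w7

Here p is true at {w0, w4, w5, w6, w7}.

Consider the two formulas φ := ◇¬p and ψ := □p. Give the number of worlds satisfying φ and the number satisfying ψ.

5 and 3

For ◇¬p:
w0: successors {w0, w1, w4, w7}; ¬p there: w0:F, w1:T, w4:F, w7:F. ✓
w1: successors {w2, w4}; ¬p there: w2:T, w4:F. ✓
w2: successors {w2, w6}; ¬p there: w2:T, w6:F. ✓
w3: successors {w0}; ¬p there: w0:F. ✗
w4: successors {w1, w5, w7}; ¬p there: w1:T, w5:F, w7:F. ✓
w5: successors {w4, w6}; ¬p there: w4:F, w6:F. ✗
w6: successors {w1}; ¬p there: w1:T. ✓
w7: successors {w0, w7}; ¬p there: w0:F, w7:F. ✗
— 5 worlds.
For □p:
w0: successors {w0, w1, w4, w7}; p there: w0:T, w1:F, w4:T, w7:T. ✗
w1: successors {w2, w4}; p there: w2:F, w4:T. ✗
w2: successors {w2, w6}; p there: w2:F, w6:T. ✗
w3: successors {w0}; p there: w0:T. ✓
w4: successors {w1, w5, w7}; p there: w1:F, w5:T, w7:T. ✗
w5: successors {w4, w6}; p there: w4:T, w6:T. ✓
w6: successors {w1}; p there: w1:F. ✗
w7: successors {w0, w7}; p there: w0:T, w7:T. ✓
— 3 worlds.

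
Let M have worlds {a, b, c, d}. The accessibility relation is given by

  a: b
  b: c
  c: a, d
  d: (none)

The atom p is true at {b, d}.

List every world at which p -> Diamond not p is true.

{a, b, c}

a: p is F, Diamond not p is F. ✓
b: p is T, Diamond not p is T. ✓
c: p is F, Diamond not p is T. ✓
d: p is T, Diamond not p is F. ✗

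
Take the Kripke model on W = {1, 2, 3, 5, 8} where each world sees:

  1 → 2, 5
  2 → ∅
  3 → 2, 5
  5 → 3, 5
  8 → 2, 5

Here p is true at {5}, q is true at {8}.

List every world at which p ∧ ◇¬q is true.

1: p is F, ◇¬q is T. ✗
2: p is F, ◇¬q is F. ✗
3: p is F, ◇¬q is T. ✗
5: p is T, ◇¬q is T. ✓
8: p is F, ◇¬q is T. ✗

{5}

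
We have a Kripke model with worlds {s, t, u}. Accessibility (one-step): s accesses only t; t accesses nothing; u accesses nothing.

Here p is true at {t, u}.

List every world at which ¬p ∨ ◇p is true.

s: ¬p is T, ◇p is T. ✓
t: ¬p is F, ◇p is F. ✗
u: ¬p is F, ◇p is F. ✗

{s}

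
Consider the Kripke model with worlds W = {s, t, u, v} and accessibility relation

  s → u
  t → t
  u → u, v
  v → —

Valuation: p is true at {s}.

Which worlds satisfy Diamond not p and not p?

{t, u}

s: Diamond not p is T, not p is F. ✗
t: Diamond not p is T, not p is T. ✓
u: Diamond not p is T, not p is T. ✓
v: Diamond not p is F, not p is T. ✗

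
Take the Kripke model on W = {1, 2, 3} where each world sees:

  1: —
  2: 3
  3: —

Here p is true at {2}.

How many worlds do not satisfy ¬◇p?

0

1: ◇p is F. ✓
2: ◇p is F. ✓
3: ◇p is F. ✓
Satisfying worlds: {1, 2, 3}.
So ¬◇p fails at the other 0 worlds.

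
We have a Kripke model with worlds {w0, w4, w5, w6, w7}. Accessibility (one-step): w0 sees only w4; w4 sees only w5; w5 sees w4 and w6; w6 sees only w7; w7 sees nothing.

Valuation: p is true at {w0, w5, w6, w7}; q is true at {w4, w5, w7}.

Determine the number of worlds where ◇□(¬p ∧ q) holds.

1

w0: successors {w4}; □(¬p ∧ q) there: w4:F. ✗
w4: successors {w5}; □(¬p ∧ q) there: w5:F. ✗
w5: successors {w4, w6}; □(¬p ∧ q) there: w4:F, w6:F. ✗
w6: successors {w7}; □(¬p ∧ q) there: w7:T. ✓
w7: no successors, so ◇□(¬p ∧ q) fails. ✗
Satisfying worlds: {w6}.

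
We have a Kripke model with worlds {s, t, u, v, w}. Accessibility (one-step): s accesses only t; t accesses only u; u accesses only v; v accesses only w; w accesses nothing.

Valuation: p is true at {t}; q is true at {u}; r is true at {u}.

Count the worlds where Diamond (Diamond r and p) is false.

4

s: successors {t}; Diamond r and p there: t:T. ✓
t: successors {u}; Diamond r and p there: u:F. ✗
u: successors {v}; Diamond r and p there: v:F. ✗
v: successors {w}; Diamond r and p there: w:F. ✗
w: no successors, so Diamond (Diamond r and p) fails. ✗
Satisfying worlds: {s}.
So Diamond (Diamond r and p) fails at the other 4 worlds.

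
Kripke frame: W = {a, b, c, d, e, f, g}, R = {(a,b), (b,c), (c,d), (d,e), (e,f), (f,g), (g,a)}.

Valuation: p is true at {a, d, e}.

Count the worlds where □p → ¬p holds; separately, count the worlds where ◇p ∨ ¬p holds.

6 and 5

For □p → ¬p:
a: □p is F, ¬p is F. ✓
b: □p is F, ¬p is T. ✓
c: □p is T, ¬p is T. ✓
d: □p is T, ¬p is F. ✗
e: □p is F, ¬p is F. ✓
f: □p is F, ¬p is T. ✓
g: □p is T, ¬p is T. ✓
— 6 worlds.
For ◇p ∨ ¬p:
a: ◇p is F, ¬p is F. ✗
b: ◇p is F, ¬p is T. ✓
c: ◇p is T, ¬p is T. ✓
d: ◇p is T, ¬p is F. ✓
e: ◇p is F, ¬p is F. ✗
f: ◇p is F, ¬p is T. ✓
g: ◇p is T, ¬p is T. ✓
— 5 worlds.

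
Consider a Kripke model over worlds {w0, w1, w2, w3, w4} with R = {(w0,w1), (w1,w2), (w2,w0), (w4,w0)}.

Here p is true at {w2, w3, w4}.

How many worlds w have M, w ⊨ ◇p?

w0: successors {w1}; p there: w1:F. ✗
w1: successors {w2}; p there: w2:T. ✓
w2: successors {w0}; p there: w0:F. ✗
w3: no successors, so ◇p fails. ✗
w4: successors {w0}; p there: w0:F. ✗
Satisfying worlds: {w1}.

1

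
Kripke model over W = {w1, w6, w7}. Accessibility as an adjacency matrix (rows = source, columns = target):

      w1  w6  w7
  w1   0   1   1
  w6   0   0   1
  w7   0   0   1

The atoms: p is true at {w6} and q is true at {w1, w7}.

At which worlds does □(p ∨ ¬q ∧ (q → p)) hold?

w1: successors {w6, w7}; p ∨ ¬q ∧ (q → p) there: w6:T, w7:F. ✗
w6: successors {w7}; p ∨ ¬q ∧ (q → p) there: w7:F. ✗
w7: successors {w7}; p ∨ ¬q ∧ (q → p) there: w7:F. ✗

∅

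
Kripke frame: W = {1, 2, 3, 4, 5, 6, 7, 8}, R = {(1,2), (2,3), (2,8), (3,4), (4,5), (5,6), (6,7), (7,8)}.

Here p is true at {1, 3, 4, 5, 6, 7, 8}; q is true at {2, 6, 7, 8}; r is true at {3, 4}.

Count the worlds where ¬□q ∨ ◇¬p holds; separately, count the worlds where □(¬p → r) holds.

For ¬□q ∨ ◇¬p:
1: ¬□q is F, ◇¬p is T. ✓
2: ¬□q is T, ◇¬p is F. ✓
3: ¬□q is T, ◇¬p is F. ✓
4: ¬□q is T, ◇¬p is F. ✓
5: ¬□q is F, ◇¬p is F. ✗
6: ¬□q is F, ◇¬p is F. ✗
7: ¬□q is F, ◇¬p is F. ✗
8: ¬□q is F, ◇¬p is F. ✗
— 4 worlds.
For □(¬p → r):
1: successors {2}; ¬p → r there: 2:F. ✗
2: successors {3, 8}; ¬p → r there: 3:T, 8:T. ✓
3: successors {4}; ¬p → r there: 4:T. ✓
4: successors {5}; ¬p → r there: 5:T. ✓
5: successors {6}; ¬p → r there: 6:T. ✓
6: successors {7}; ¬p → r there: 7:T. ✓
7: successors {8}; ¬p → r there: 8:T. ✓
8: no successors, so □(¬p → r) holds vacuously. ✓
— 7 worlds.

4 and 7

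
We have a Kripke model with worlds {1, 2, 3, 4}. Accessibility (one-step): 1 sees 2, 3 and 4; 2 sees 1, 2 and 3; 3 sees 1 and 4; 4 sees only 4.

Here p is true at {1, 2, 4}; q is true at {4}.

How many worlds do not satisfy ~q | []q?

1: ~q is T, []q is F. ✓
2: ~q is T, []q is F. ✓
3: ~q is T, []q is F. ✓
4: ~q is F, []q is T. ✓
Satisfying worlds: {1, 2, 3, 4}.
So ~q | []q fails at the other 0 worlds.

0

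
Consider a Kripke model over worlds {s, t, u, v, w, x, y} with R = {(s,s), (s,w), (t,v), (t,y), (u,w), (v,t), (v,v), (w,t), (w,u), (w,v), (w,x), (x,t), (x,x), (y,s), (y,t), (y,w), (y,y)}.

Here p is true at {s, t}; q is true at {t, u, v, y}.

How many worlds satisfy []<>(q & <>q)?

4

s: successors {s, w}; <>(q & <>q) there: s:F, w:T. ✗
t: successors {v, y}; <>(q & <>q) there: v:T, y:T. ✓
u: successors {w}; <>(q & <>q) there: w:T. ✓
v: successors {t, v}; <>(q & <>q) there: t:T, v:T. ✓
w: successors {t, u, v, x}; <>(q & <>q) there: t:T, u:F, v:T, x:T. ✗
x: successors {t, x}; <>(q & <>q) there: t:T, x:T. ✓
y: successors {s, t, w, y}; <>(q & <>q) there: s:F, t:T, w:T, y:T. ✗
Satisfying worlds: {t, u, v, x}.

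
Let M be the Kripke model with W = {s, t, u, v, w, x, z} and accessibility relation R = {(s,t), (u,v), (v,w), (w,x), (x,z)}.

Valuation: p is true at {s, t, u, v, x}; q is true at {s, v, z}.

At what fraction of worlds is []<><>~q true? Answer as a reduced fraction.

3/7

s: successors {t}; <><>~q there: t:F. ✗
t: no successors, so []<><>~q holds vacuously. ✓
u: successors {v}; <><>~q there: v:T. ✓
v: successors {w}; <><>~q there: w:F. ✗
w: successors {x}; <><>~q there: x:F. ✗
x: successors {z}; <><>~q there: z:F. ✗
z: no successors, so []<><>~q holds vacuously. ✓
That's 3 of 7 worlds, so 3/7.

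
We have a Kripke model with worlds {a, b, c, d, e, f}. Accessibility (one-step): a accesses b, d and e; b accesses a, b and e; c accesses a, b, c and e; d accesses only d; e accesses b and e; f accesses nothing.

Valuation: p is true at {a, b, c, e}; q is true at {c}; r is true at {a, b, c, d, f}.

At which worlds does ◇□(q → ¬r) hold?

{a, b, c, d, e}

a: successors {b, d, e}; □(q → ¬r) there: b:T, d:T, e:T. ✓
b: successors {a, b, e}; □(q → ¬r) there: a:T, b:T, e:T. ✓
c: successors {a, b, c, e}; □(q → ¬r) there: a:T, b:T, c:F, e:T. ✓
d: successors {d}; □(q → ¬r) there: d:T. ✓
e: successors {b, e}; □(q → ¬r) there: b:T, e:T. ✓
f: no successors, so ◇□(q → ¬r) fails. ✗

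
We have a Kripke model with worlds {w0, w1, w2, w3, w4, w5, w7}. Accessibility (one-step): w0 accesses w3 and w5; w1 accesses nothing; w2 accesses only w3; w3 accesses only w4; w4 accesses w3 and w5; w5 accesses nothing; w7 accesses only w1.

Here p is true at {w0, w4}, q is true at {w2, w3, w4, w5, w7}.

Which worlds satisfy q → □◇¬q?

w0: q is F, □◇¬q is F. ✓
w1: q is F, □◇¬q is T. ✓
w2: q is T, □◇¬q is F. ✗
w3: q is T, □◇¬q is F. ✗
w4: q is T, □◇¬q is F. ✗
w5: q is T, □◇¬q is T. ✓
w7: q is T, □◇¬q is F. ✗

{w0, w1, w5}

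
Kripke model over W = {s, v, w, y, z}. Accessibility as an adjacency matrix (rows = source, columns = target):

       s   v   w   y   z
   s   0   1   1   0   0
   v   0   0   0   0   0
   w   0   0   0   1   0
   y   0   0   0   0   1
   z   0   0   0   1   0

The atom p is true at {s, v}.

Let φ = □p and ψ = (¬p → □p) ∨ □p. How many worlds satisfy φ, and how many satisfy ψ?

1 and 2

For □p:
s: successors {v, w}; p there: v:T, w:F. ✗
v: no successors, so □p holds vacuously. ✓
w: successors {y}; p there: y:F. ✗
y: successors {z}; p there: z:F. ✗
z: successors {y}; p there: y:F. ✗
— 1 world.
For (¬p → □p) ∨ □p:
s: ¬p → □p is T, □p is F. ✓
v: ¬p → □p is T, □p is T. ✓
w: ¬p → □p is F, □p is F. ✗
y: ¬p → □p is F, □p is F. ✗
z: ¬p → □p is F, □p is F. ✗
— 2 worlds.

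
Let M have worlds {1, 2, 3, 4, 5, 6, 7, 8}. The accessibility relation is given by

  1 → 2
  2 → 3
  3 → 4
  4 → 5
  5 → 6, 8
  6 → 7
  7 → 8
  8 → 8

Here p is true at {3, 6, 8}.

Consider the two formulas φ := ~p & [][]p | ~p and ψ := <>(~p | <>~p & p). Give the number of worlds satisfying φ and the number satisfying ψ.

For ~p & [][]p | ~p:
1: ~p & [][]p is T, ~p is T. ✓
2: ~p & [][]p is F, ~p is T. ✓
3: ~p & [][]p is F, ~p is F. ✗
4: ~p & [][]p is T, ~p is T. ✓
5: ~p & [][]p is F, ~p is T. ✓
6: ~p & [][]p is F, ~p is F. ✗
7: ~p & [][]p is T, ~p is T. ✓
8: ~p & [][]p is F, ~p is F. ✗
— 5 worlds.
For <>(~p | <>~p & p):
1: successors {2}; ~p | <>~p & p there: 2:T. ✓
2: successors {3}; ~p | <>~p & p there: 3:T. ✓
3: successors {4}; ~p | <>~p & p there: 4:T. ✓
4: successors {5}; ~p | <>~p & p there: 5:T. ✓
5: successors {6, 8}; ~p | <>~p & p there: 6:T, 8:F. ✓
6: successors {7}; ~p | <>~p & p there: 7:T. ✓
7: successors {8}; ~p | <>~p & p there: 8:F. ✗
8: successors {8}; ~p | <>~p & p there: 8:F. ✗
— 6 worlds.

5 and 6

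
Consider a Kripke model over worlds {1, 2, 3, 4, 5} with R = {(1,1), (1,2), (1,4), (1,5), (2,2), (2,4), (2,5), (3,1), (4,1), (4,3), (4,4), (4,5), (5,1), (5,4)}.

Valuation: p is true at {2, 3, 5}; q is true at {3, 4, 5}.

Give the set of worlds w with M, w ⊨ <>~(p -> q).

1: successors {1, 2, 4, 5}; ~(p -> q) there: 1:F, 2:T, 4:F, 5:F. ✓
2: successors {2, 4, 5}; ~(p -> q) there: 2:T, 4:F, 5:F. ✓
3: successors {1}; ~(p -> q) there: 1:F. ✗
4: successors {1, 3, 4, 5}; ~(p -> q) there: 1:F, 3:F, 4:F, 5:F. ✗
5: successors {1, 4}; ~(p -> q) there: 1:F, 4:F. ✗

{1, 2}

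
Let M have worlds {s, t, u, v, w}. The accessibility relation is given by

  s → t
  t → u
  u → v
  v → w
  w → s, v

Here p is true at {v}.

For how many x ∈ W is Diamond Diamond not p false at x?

1

s: successors {t}; Diamond not p there: t:T. ✓
t: successors {u}; Diamond not p there: u:F. ✗
u: successors {v}; Diamond not p there: v:T. ✓
v: successors {w}; Diamond not p there: w:T. ✓
w: successors {s, v}; Diamond not p there: s:T, v:T. ✓
Satisfying worlds: {s, u, v, w}.
So Diamond Diamond not p fails at the other 1 world.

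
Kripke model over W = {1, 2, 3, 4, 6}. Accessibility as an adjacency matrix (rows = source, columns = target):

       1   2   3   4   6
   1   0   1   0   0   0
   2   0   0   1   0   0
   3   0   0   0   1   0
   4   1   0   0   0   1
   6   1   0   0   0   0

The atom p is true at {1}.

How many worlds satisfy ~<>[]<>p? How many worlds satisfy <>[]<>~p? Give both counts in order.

For ~<>[]<>p:
1: <>[]<>p is F. ✓
2: <>[]<>p is T. ✗
3: <>[]<>p is F. ✓
4: <>[]<>p is F. ✓
6: <>[]<>p is F. ✓
— 4 worlds.
For <>[]<>~p:
1: successors {2}; []<>~p there: 2:T. ✓
2: successors {3}; []<>~p there: 3:T. ✓
3: successors {4}; []<>~p there: 4:F. ✗
4: successors {1, 6}; []<>~p there: 1:T, 6:T. ✓
6: successors {1}; []<>~p there: 1:T. ✓
— 4 worlds.

4 and 4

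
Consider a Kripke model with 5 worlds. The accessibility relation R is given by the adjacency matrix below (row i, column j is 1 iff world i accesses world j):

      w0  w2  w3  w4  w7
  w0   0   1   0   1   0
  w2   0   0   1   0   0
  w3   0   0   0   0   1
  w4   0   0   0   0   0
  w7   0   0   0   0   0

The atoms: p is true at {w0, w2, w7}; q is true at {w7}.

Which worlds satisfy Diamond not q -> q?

w0: Diamond not q is T, q is F. ✗
w2: Diamond not q is T, q is F. ✗
w3: Diamond not q is F, q is F. ✓
w4: Diamond not q is F, q is F. ✓
w7: Diamond not q is F, q is T. ✓

{w3, w4, w7}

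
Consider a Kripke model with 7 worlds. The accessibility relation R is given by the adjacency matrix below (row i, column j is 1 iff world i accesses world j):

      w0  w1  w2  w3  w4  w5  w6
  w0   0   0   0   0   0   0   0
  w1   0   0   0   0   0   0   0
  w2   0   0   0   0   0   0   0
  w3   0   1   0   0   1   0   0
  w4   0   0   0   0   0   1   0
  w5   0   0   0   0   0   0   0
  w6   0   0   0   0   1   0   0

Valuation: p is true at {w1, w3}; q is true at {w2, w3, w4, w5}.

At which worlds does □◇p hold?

w0: no successors, so □◇p holds vacuously. ✓
w1: no successors, so □◇p holds vacuously. ✓
w2: no successors, so □◇p holds vacuously. ✓
w3: successors {w1, w4}; ◇p there: w1:F, w4:F. ✗
w4: successors {w5}; ◇p there: w5:F. ✗
w5: no successors, so □◇p holds vacuously. ✓
w6: successors {w4}; ◇p there: w4:F. ✗

{w0, w1, w2, w5}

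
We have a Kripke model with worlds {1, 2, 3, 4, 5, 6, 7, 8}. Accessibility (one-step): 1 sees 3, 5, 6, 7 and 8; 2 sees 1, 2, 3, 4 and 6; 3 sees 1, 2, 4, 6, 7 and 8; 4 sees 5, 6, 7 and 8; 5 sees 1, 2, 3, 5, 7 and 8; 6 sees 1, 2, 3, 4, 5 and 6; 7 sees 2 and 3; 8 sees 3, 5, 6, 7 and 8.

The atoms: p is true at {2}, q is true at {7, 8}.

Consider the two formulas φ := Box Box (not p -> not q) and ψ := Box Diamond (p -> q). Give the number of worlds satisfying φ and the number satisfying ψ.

For Box Box (not p -> not q):
1: successors {3, 5, 6, 7, 8}; Box (not p -> not q) there: 3:F, 5:F, 6:T, 7:T, 8:F. ✗
2: successors {1, 2, 3, 4, 6}; Box (not p -> not q) there: 1:F, 2:T, 3:F, 4:F, 6:T. ✗
3: successors {1, 2, 4, 6, 7, 8}; Box (not p -> not q) there: 1:F, 2:T, 4:F, 6:T, 7:T, 8:F. ✗
4: successors {5, 6, 7, 8}; Box (not p -> not q) there: 5:F, 6:T, 7:T, 8:F. ✗
5: successors {1, 2, 3, 5, 7, 8}; Box (not p -> not q) there: 1:F, 2:T, 3:F, 5:F, 7:T, 8:F. ✗
6: successors {1, 2, 3, 4, 5, 6}; Box (not p -> not q) there: 1:F, 2:T, 3:F, 4:F, 5:F, 6:T. ✗
7: successors {2, 3}; Box (not p -> not q) there: 2:T, 3:F. ✗
8: successors {3, 5, 6, 7, 8}; Box (not p -> not q) there: 3:F, 5:F, 6:T, 7:T, 8:F. ✗
— 0 worlds.
For Box Diamond (p -> q):
1: successors {3, 5, 6, 7, 8}; Diamond (p -> q) there: 3:T, 5:T, 6:T, 7:T, 8:T. ✓
2: successors {1, 2, 3, 4, 6}; Diamond (p -> q) there: 1:T, 2:T, 3:T, 4:T, 6:T. ✓
3: successors {1, 2, 4, 6, 7, 8}; Diamond (p -> q) there: 1:T, 2:T, 4:T, 6:T, 7:T, 8:T. ✓
4: successors {5, 6, 7, 8}; Diamond (p -> q) there: 5:T, 6:T, 7:T, 8:T. ✓
5: successors {1, 2, 3, 5, 7, 8}; Diamond (p -> q) there: 1:T, 2:T, 3:T, 5:T, 7:T, 8:T. ✓
6: successors {1, 2, 3, 4, 5, 6}; Diamond (p -> q) there: 1:T, 2:T, 3:T, 4:T, 5:T, 6:T. ✓
7: successors {2, 3}; Diamond (p -> q) there: 2:T, 3:T. ✓
8: successors {3, 5, 6, 7, 8}; Diamond (p -> q) there: 3:T, 5:T, 6:T, 7:T, 8:T. ✓
— 8 worlds.

0 and 8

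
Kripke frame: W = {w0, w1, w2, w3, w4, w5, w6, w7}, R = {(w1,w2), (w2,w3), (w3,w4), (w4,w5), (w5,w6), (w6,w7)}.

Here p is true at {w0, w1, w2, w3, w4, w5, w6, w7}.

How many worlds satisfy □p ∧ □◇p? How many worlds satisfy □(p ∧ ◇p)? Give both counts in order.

For □p ∧ □◇p:
w0: □p is T, □◇p is T. ✓
w1: □p is T, □◇p is T. ✓
w2: □p is T, □◇p is T. ✓
w3: □p is T, □◇p is T. ✓
w4: □p is T, □◇p is T. ✓
w5: □p is T, □◇p is T. ✓
w6: □p is T, □◇p is F. ✗
w7: □p is T, □◇p is T. ✓
— 7 worlds.
For □(p ∧ ◇p):
w0: no successors, so □(p ∧ ◇p) holds vacuously. ✓
w1: successors {w2}; p ∧ ◇p there: w2:T. ✓
w2: successors {w3}; p ∧ ◇p there: w3:T. ✓
w3: successors {w4}; p ∧ ◇p there: w4:T. ✓
w4: successors {w5}; p ∧ ◇p there: w5:T. ✓
w5: successors {w6}; p ∧ ◇p there: w6:T. ✓
w6: successors {w7}; p ∧ ◇p there: w7:F. ✗
w7: no successors, so □(p ∧ ◇p) holds vacuously. ✓
— 7 worlds.

7 and 7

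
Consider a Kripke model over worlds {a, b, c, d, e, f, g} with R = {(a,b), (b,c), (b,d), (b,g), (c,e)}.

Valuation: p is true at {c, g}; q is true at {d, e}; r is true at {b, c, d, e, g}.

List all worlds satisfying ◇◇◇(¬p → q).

a: successors {b}; ◇◇(¬p → q) there: b:T. ✓
b: successors {c, d, g}; ◇◇(¬p → q) there: c:F, d:F, g:F. ✗
c: successors {e}; ◇◇(¬p → q) there: e:F. ✗
d: no successors, so ◇◇◇(¬p → q) fails. ✗
e: no successors, so ◇◇◇(¬p → q) fails. ✗
f: no successors, so ◇◇◇(¬p → q) fails. ✗
g: no successors, so ◇◇◇(¬p → q) fails. ✗

{a}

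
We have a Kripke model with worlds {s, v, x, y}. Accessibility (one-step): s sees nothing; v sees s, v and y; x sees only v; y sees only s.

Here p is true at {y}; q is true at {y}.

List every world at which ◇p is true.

s: no successors, so ◇p fails. ✗
v: successors {s, v, y}; p there: s:F, v:F, y:T. ✓
x: successors {v}; p there: v:F. ✗
y: successors {s}; p there: s:F. ✗

{v}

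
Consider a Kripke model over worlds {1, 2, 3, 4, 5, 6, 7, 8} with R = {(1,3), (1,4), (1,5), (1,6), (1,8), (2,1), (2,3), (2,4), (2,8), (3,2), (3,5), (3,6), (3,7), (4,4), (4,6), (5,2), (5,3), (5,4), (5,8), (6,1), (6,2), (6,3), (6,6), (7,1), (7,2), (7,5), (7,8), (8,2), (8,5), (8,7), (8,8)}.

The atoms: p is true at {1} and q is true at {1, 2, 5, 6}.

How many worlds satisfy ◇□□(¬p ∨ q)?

8

1: successors {3, 4, 5, 6, 8}; □□(¬p ∨ q) there: 3:T, 4:T, 5:T, 6:T, 8:T. ✓
2: successors {1, 3, 4, 8}; □□(¬p ∨ q) there: 1:T, 3:T, 4:T, 8:T. ✓
3: successors {2, 5, 6, 7}; □□(¬p ∨ q) there: 2:T, 5:T, 6:T, 7:T. ✓
4: successors {4, 6}; □□(¬p ∨ q) there: 4:T, 6:T. ✓
5: successors {2, 3, 4, 8}; □□(¬p ∨ q) there: 2:T, 3:T, 4:T, 8:T. ✓
6: successors {1, 2, 3, 6}; □□(¬p ∨ q) there: 1:T, 2:T, 3:T, 6:T. ✓
7: successors {1, 2, 5, 8}; □□(¬p ∨ q) there: 1:T, 2:T, 5:T, 8:T. ✓
8: successors {2, 5, 7, 8}; □□(¬p ∨ q) there: 2:T, 5:T, 7:T, 8:T. ✓
Satisfying worlds: {1, 2, 3, 4, 5, 6, 7, 8}.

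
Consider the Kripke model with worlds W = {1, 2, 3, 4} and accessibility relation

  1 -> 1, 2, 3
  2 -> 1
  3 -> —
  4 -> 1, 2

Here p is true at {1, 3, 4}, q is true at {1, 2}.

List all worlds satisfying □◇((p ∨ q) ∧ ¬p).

1: successors {1, 2, 3}; ◇((p ∨ q) ∧ ¬p) there: 1:T, 2:F, 3:F. ✗
2: successors {1}; ◇((p ∨ q) ∧ ¬p) there: 1:T. ✓
3: no successors, so □◇((p ∨ q) ∧ ¬p) holds vacuously. ✓
4: successors {1, 2}; ◇((p ∨ q) ∧ ¬p) there: 1:T, 2:F. ✗

{2, 3}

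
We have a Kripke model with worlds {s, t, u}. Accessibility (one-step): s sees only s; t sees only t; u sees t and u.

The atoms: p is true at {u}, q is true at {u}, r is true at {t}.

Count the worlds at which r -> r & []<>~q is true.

s: r is F, r & []<>~q is F. ✓
t: r is T, r & []<>~q is T. ✓
u: r is F, r & []<>~q is F. ✓
Satisfying worlds: {s, t, u}.

3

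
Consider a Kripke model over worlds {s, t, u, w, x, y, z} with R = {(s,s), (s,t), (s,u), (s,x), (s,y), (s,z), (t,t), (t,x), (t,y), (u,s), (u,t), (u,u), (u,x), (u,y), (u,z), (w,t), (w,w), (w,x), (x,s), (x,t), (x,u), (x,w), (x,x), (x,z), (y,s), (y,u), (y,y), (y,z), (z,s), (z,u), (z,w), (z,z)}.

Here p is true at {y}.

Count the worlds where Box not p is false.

s: successors {s, t, u, x, y, z}; not p there: s:T, t:T, u:T, x:T, y:F, z:T. ✗
t: successors {t, x, y}; not p there: t:T, x:T, y:F. ✗
u: successors {s, t, u, x, y, z}; not p there: s:T, t:T, u:T, x:T, y:F, z:T. ✗
w: successors {t, w, x}; not p there: t:T, w:T, x:T. ✓
x: successors {s, t, u, w, x, z}; not p there: s:T, t:T, u:T, w:T, x:T, z:T. ✓
y: successors {s, u, y, z}; not p there: s:T, u:T, y:F, z:T. ✗
z: successors {s, u, w, z}; not p there: s:T, u:T, w:T, z:T. ✓
Satisfying worlds: {w, x, z}.
So Box not p fails at the other 4 worlds.

4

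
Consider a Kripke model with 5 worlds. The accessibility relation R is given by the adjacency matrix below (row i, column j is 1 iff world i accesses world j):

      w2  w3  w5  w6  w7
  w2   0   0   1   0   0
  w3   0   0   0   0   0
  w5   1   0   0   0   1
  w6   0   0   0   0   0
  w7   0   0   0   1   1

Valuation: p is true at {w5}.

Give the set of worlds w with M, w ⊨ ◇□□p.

{w7}

w2: successors {w5}; □□p there: w5:F. ✗
w3: no successors, so ◇□□p fails. ✗
w5: successors {w2, w7}; □□p there: w2:F, w7:F. ✗
w6: no successors, so ◇□□p fails. ✗
w7: successors {w6, w7}; □□p there: w6:T, w7:F. ✓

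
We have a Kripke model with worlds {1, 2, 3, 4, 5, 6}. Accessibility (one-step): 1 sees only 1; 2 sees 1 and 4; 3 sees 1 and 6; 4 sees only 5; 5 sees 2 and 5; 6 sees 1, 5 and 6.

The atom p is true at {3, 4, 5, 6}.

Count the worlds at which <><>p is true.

1: successors {1}; <>p there: 1:F. ✗
2: successors {1, 4}; <>p there: 1:F, 4:T. ✓
3: successors {1, 6}; <>p there: 1:F, 6:T. ✓
4: successors {5}; <>p there: 5:T. ✓
5: successors {2, 5}; <>p there: 2:T, 5:T. ✓
6: successors {1, 5, 6}; <>p there: 1:F, 5:T, 6:T. ✓
Satisfying worlds: {2, 3, 4, 5, 6}.

5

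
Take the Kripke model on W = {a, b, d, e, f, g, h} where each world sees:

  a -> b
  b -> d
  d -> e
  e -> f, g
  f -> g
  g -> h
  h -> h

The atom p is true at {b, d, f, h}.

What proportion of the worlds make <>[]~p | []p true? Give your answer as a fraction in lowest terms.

a: <>[]~p is F, []p is T. ✓
b: <>[]~p is T, []p is T. ✓
d: <>[]~p is F, []p is F. ✗
e: <>[]~p is T, []p is F. ✓
f: <>[]~p is F, []p is F. ✗
g: <>[]~p is F, []p is T. ✓
h: <>[]~p is F, []p is T. ✓
That's 5 of 7 worlds, so 5/7.

5/7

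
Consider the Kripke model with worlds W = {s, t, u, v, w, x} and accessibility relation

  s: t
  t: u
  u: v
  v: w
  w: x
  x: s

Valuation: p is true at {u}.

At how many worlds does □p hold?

s: successors {t}; p there: t:F. ✗
t: successors {u}; p there: u:T. ✓
u: successors {v}; p there: v:F. ✗
v: successors {w}; p there: w:F. ✗
w: successors {x}; p there: x:F. ✗
x: successors {s}; p there: s:F. ✗
Satisfying worlds: {t}.

1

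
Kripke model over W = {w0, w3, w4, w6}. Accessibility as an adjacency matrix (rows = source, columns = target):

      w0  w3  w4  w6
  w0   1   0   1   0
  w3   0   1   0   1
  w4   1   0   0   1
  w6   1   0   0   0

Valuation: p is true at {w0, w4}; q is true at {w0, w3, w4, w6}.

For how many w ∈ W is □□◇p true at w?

w0: successors {w0, w4}; □◇p there: w0:T, w4:T. ✓
w3: successors {w3, w6}; □◇p there: w3:F, w6:T. ✗
w4: successors {w0, w6}; □◇p there: w0:T, w6:T. ✓
w6: successors {w0}; □◇p there: w0:T. ✓
Satisfying worlds: {w0, w4, w6}.

3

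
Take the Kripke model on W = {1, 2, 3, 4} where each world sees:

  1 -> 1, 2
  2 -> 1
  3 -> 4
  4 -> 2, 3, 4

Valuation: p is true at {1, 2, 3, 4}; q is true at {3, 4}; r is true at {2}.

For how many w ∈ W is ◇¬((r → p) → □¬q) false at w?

2

1: successors {1, 2}; ¬((r → p) → □¬q) there: 1:F, 2:F. ✗
2: successors {1}; ¬((r → p) → □¬q) there: 1:F. ✗
3: successors {4}; ¬((r → p) → □¬q) there: 4:T. ✓
4: successors {2, 3, 4}; ¬((r → p) → □¬q) there: 2:F, 3:T, 4:T. ✓
Satisfying worlds: {3, 4}.
So ◇¬((r → p) → □¬q) fails at the other 2 worlds.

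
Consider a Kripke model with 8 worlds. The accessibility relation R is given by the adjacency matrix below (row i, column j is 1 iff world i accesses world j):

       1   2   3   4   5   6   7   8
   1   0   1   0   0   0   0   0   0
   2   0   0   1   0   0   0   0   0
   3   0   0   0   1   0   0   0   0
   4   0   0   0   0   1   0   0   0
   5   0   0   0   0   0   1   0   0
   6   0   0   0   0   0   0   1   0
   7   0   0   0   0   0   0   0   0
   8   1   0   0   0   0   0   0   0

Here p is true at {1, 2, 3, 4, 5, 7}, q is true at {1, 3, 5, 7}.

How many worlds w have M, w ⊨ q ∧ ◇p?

2

1: q is T, ◇p is T. ✓
2: q is F, ◇p is T. ✗
3: q is T, ◇p is T. ✓
4: q is F, ◇p is T. ✗
5: q is T, ◇p is F. ✗
6: q is F, ◇p is T. ✗
7: q is T, ◇p is F. ✗
8: q is F, ◇p is T. ✗
Satisfying worlds: {1, 3}.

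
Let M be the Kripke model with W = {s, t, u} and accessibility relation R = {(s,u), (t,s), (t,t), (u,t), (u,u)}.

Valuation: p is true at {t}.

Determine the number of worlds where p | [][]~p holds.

1

s: p is F, [][]~p is F. ✗
t: p is T, [][]~p is F. ✓
u: p is F, [][]~p is F. ✗
Satisfying worlds: {t}.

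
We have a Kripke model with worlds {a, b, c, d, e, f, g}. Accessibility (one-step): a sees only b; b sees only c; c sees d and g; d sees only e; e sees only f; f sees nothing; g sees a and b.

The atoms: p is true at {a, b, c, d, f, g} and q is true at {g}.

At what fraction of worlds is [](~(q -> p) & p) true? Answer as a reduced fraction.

1/7

a: successors {b}; ~(q -> p) & p there: b:F. ✗
b: successors {c}; ~(q -> p) & p there: c:F. ✗
c: successors {d, g}; ~(q -> p) & p there: d:F, g:F. ✗
d: successors {e}; ~(q -> p) & p there: e:F. ✗
e: successors {f}; ~(q -> p) & p there: f:F. ✗
f: no successors, so [](~(q -> p) & p) holds vacuously. ✓
g: successors {a, b}; ~(q -> p) & p there: a:F, b:F. ✗
That's 1 of 7 worlds, so 1/7.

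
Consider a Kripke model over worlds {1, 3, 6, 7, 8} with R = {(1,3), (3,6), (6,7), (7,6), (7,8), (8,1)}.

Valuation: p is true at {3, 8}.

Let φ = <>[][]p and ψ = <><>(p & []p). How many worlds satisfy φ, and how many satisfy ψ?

For <>[][]p:
1: successors {3}; [][]p there: 3:F. ✗
3: successors {6}; [][]p there: 6:F. ✗
6: successors {7}; [][]p there: 7:F. ✗
7: successors {6, 8}; [][]p there: 6:F, 8:T. ✓
8: successors {1}; [][]p there: 1:F. ✗
— 1 world.
For <><>(p & []p):
1: successors {3}; <>(p & []p) there: 3:F. ✗
3: successors {6}; <>(p & []p) there: 6:F. ✗
6: successors {7}; <>(p & []p) there: 7:F. ✗
7: successors {6, 8}; <>(p & []p) there: 6:F, 8:F. ✗
8: successors {1}; <>(p & []p) there: 1:F. ✗
— 0 worlds.

1 and 0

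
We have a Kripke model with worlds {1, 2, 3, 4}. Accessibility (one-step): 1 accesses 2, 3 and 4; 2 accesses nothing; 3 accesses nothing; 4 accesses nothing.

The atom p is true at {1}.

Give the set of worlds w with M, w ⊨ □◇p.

1: successors {2, 3, 4}; ◇p there: 2:F, 3:F, 4:F. ✗
2: no successors, so □◇p holds vacuously. ✓
3: no successors, so □◇p holds vacuously. ✓
4: no successors, so □◇p holds vacuously. ✓

{2, 3, 4}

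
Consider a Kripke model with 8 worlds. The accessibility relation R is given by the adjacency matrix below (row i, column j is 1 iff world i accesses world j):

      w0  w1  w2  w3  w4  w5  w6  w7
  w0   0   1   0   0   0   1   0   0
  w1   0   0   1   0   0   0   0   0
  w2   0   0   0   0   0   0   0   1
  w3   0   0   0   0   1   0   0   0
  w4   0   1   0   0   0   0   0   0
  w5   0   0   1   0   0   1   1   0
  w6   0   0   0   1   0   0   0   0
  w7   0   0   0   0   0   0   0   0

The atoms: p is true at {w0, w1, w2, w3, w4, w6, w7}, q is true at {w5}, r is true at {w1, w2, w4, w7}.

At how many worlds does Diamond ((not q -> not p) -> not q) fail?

1

w0: successors {w1, w5}; (not q -> not p) -> not q there: w1:T, w5:F. ✓
w1: successors {w2}; (not q -> not p) -> not q there: w2:T. ✓
w2: successors {w7}; (not q -> not p) -> not q there: w7:T. ✓
w3: successors {w4}; (not q -> not p) -> not q there: w4:T. ✓
w4: successors {w1}; (not q -> not p) -> not q there: w1:T. ✓
w5: successors {w2, w5, w6}; (not q -> not p) -> not q there: w2:T, w5:F, w6:T. ✓
w6: successors {w3}; (not q -> not p) -> not q there: w3:T. ✓
w7: no successors, so Diamond ((not q -> not p) -> not q) fails. ✗
Satisfying worlds: {w0, w1, w2, w3, w4, w5, w6}.
So Diamond ((not q -> not p) -> not q) fails at the other 1 world.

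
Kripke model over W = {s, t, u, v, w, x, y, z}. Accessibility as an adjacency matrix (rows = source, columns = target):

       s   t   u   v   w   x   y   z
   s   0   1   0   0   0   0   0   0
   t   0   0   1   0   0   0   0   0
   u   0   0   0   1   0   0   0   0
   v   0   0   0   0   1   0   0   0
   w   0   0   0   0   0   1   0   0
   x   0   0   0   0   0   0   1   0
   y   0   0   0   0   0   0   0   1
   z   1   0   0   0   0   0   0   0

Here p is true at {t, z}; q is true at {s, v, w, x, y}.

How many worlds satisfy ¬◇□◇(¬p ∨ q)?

2

s: ◇□◇(¬p ∨ q) is T. ✗
t: ◇□◇(¬p ∨ q) is T. ✗
u: ◇□◇(¬p ∨ q) is T. ✗
v: ◇□◇(¬p ∨ q) is T. ✗
w: ◇□◇(¬p ∨ q) is F. ✓
x: ◇□◇(¬p ∨ q) is T. ✗
y: ◇□◇(¬p ∨ q) is F. ✓
z: ◇□◇(¬p ∨ q) is T. ✗
Satisfying worlds: {w, y}.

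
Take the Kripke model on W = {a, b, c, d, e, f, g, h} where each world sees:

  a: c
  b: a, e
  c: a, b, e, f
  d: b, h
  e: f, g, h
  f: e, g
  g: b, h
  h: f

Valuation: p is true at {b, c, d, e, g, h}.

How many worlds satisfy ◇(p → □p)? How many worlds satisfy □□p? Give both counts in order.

5 and 1

For ◇(p → □p):
a: successors {c}; p → □p there: c:F. ✗
b: successors {a, e}; p → □p there: a:T, e:F. ✓
c: successors {a, b, e, f}; p → □p there: a:T, b:F, e:F, f:T. ✓
d: successors {b, h}; p → □p there: b:F, h:F. ✗
e: successors {f, g, h}; p → □p there: f:T, g:T, h:F. ✓
f: successors {e, g}; p → □p there: e:F, g:T. ✓
g: successors {b, h}; p → □p there: b:F, h:F. ✗
h: successors {f}; p → □p there: f:T. ✓
— 5 worlds.
For □□p:
a: successors {c}; □p there: c:F. ✗
b: successors {a, e}; □p there: a:T, e:F. ✗
c: successors {a, b, e, f}; □p there: a:T, b:F, e:F, f:T. ✗
d: successors {b, h}; □p there: b:F, h:F. ✗
e: successors {f, g, h}; □p there: f:T, g:T, h:F. ✗
f: successors {e, g}; □p there: e:F, g:T. ✗
g: successors {b, h}; □p there: b:F, h:F. ✗
h: successors {f}; □p there: f:T. ✓
— 1 world.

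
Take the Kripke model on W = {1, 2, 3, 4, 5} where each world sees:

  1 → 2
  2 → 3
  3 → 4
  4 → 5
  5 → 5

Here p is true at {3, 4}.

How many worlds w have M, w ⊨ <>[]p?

2

1: successors {2}; []p there: 2:T. ✓
2: successors {3}; []p there: 3:T. ✓
3: successors {4}; []p there: 4:F. ✗
4: successors {5}; []p there: 5:F. ✗
5: successors {5}; []p there: 5:F. ✗
Satisfying worlds: {1, 2}.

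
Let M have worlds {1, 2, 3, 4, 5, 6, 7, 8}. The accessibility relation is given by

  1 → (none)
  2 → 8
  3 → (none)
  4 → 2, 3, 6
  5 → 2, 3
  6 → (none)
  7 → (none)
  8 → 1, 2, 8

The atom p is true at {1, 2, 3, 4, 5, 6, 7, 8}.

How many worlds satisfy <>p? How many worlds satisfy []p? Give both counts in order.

4 and 8

For <>p:
1: no successors, so <>p fails. ✗
2: successors {8}; p there: 8:T. ✓
3: no successors, so <>p fails. ✗
4: successors {2, 3, 6}; p there: 2:T, 3:T, 6:T. ✓
5: successors {2, 3}; p there: 2:T, 3:T. ✓
6: no successors, so <>p fails. ✗
7: no successors, so <>p fails. ✗
8: successors {1, 2, 8}; p there: 1:T, 2:T, 8:T. ✓
— 4 worlds.
For []p:
1: no successors, so []p holds vacuously. ✓
2: successors {8}; p there: 8:T. ✓
3: no successors, so []p holds vacuously. ✓
4: successors {2, 3, 6}; p there: 2:T, 3:T, 6:T. ✓
5: successors {2, 3}; p there: 2:T, 3:T. ✓
6: no successors, so []p holds vacuously. ✓
7: no successors, so []p holds vacuously. ✓
8: successors {1, 2, 8}; p there: 1:T, 2:T, 8:T. ✓
— 8 worlds.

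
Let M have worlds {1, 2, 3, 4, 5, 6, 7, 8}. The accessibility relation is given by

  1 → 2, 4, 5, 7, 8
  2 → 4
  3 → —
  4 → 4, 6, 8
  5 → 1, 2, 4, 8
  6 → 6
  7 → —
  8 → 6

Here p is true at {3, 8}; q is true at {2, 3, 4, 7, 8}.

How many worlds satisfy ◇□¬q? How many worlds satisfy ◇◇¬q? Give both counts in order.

5 and 6

For ◇□¬q:
1: successors {2, 4, 5, 7, 8}; □¬q there: 2:F, 4:F, 5:F, 7:T, 8:T. ✓
2: successors {4}; □¬q there: 4:F. ✗
3: no successors, so ◇□¬q fails. ✗
4: successors {4, 6, 8}; □¬q there: 4:F, 6:T, 8:T. ✓
5: successors {1, 2, 4, 8}; □¬q there: 1:F, 2:F, 4:F, 8:T. ✓
6: successors {6}; □¬q there: 6:T. ✓
7: no successors, so ◇□¬q fails. ✗
8: successors {6}; □¬q there: 6:T. ✓
— 5 worlds.
For ◇◇¬q:
1: successors {2, 4, 5, 7, 8}; ◇¬q there: 2:F, 4:T, 5:T, 7:F, 8:T. ✓
2: successors {4}; ◇¬q there: 4:T. ✓
3: no successors, so ◇◇¬q fails. ✗
4: successors {4, 6, 8}; ◇¬q there: 4:T, 6:T, 8:T. ✓
5: successors {1, 2, 4, 8}; ◇¬q there: 1:T, 2:F, 4:T, 8:T. ✓
6: successors {6}; ◇¬q there: 6:T. ✓
7: no successors, so ◇◇¬q fails. ✗
8: successors {6}; ◇¬q there: 6:T. ✓
— 6 worlds.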